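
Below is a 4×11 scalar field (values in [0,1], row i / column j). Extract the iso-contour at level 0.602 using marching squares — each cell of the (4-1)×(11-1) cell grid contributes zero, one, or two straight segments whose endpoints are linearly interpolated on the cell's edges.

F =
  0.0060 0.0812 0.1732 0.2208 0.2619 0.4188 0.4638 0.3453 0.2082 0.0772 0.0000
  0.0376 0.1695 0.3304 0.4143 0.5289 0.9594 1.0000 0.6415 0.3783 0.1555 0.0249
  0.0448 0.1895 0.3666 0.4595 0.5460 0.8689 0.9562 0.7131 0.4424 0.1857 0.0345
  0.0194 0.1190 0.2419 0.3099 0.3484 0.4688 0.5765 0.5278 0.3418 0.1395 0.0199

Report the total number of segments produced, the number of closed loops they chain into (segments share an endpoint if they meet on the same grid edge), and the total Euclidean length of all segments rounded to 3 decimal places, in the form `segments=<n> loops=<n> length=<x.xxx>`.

segments=10 loops=1 length=9.347

cell (0,4): code 0100 → (0.339,5.000)–(1.000,4.170)
cell (0,5): code 1100 → (0.258,6.000)–(0.339,5.000)
cell (0,6): code 1100 → (0.867,7.000)–(0.258,6.000)
cell (0,7): code 1000 → (1.000,7.150)–(0.867,7.000)
cell (1,4): code 0110 → (1.000,4.170)–(2.000,4.173)
cell (1,7): code 1001 → (2.000,7.410)–(1.000,7.150)
cell (2,4): code 0010 → (2.000,4.173)–(2.667,5.000)
cell (2,5): code 0011 → (2.667,5.000)–(2.933,6.000)
cell (2,6): code 0011 → (2.933,6.000)–(2.600,7.000)
cell (2,7): code 0001 → (2.600,7.000)–(2.000,7.410)
total: 10 segments, chained into 1 closed loop(s), length Σ = 9.347009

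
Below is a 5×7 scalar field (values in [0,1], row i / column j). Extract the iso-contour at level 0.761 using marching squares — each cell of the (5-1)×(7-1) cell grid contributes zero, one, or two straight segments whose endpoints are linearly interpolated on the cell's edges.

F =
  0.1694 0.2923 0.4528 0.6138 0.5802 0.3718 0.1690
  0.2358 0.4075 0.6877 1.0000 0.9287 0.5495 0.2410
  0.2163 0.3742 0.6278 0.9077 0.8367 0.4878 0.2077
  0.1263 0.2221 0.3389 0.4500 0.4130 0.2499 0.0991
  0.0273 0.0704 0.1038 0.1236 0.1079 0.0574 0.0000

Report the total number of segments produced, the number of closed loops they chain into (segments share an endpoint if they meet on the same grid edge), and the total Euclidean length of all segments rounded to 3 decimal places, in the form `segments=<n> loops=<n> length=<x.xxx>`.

cell (0,2): code 0100 → (0.381,3.000)–(1.000,2.235)
cell (0,3): code 1100 → (0.519,4.000)–(0.381,3.000)
cell (0,4): code 1000 → (1.000,4.442)–(0.519,4.000)
cell (1,2): code 0110 → (1.000,2.235)–(2.000,2.476)
cell (1,4): code 1001 → (2.000,4.217)–(1.000,4.442)
cell (2,2): code 0010 → (2.000,2.476)–(2.321,3.000)
cell (2,3): code 0011 → (2.321,3.000)–(2.179,4.000)
cell (2,4): code 0001 → (2.179,4.000)–(2.000,4.217)
total: 8 segments, chained into 1 closed loop(s), length Σ = 6.606343

segments=8 loops=1 length=6.606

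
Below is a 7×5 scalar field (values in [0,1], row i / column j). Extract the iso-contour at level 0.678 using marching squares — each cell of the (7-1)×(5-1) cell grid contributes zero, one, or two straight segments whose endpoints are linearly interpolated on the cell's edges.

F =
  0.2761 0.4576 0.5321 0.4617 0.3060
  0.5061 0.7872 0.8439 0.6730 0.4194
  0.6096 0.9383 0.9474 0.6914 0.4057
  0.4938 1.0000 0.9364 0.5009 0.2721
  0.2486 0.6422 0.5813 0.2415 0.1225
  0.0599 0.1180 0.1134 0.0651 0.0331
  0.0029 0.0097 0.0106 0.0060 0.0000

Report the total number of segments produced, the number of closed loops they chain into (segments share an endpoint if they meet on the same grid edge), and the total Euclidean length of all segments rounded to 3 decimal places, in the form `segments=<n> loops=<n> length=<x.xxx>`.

segments=12 loops=1 length=9.886

cell (0,0): code 0100 → (0.669,1.000)–(1.000,0.612)
cell (0,1): code 1100 → (0.468,2.000)–(0.669,1.000)
cell (0,2): code 1000 → (1.000,2.971)–(0.468,2.000)
cell (1,0): code 0110 → (1.000,0.612)–(2.000,0.208)
cell (1,2): code 1101 → (1.272,3.000)–(1.000,2.971)
cell (1,3): code 1000 → (2.000,3.047)–(1.272,3.000)
cell (2,0): code 0110 → (2.000,0.208)–(3.000,0.364)
cell (2,2): code 1011 → (3.000,2.593)–(2.070,3.000)
cell (2,3): code 0001 → (2.070,3.000)–(2.000,3.047)
cell (3,0): code 0010 → (3.000,0.364)–(3.900,1.000)
cell (3,1): code 0011 → (3.900,1.000)–(3.728,2.000)
cell (3,2): code 0001 → (3.728,2.000)–(3.000,2.593)
total: 12 segments, chained into 1 closed loop(s), length Σ = 9.885939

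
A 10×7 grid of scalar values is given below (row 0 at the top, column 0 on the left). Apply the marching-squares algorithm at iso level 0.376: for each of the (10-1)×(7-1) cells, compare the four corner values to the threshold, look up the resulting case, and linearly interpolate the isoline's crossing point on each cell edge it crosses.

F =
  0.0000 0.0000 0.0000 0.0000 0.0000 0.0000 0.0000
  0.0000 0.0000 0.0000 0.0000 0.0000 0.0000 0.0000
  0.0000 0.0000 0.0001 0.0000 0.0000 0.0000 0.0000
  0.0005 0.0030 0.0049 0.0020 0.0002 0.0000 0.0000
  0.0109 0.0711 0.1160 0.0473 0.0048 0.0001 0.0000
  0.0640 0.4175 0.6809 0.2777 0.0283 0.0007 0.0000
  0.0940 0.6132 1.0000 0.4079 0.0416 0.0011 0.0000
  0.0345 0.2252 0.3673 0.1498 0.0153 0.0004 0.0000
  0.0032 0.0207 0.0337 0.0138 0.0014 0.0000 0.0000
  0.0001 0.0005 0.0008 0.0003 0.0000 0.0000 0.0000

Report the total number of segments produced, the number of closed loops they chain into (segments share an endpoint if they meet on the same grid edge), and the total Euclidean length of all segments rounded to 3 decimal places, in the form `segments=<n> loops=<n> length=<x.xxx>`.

segments=10 loops=1 length=7.594

cell (4,0): code 0100 → (4.880,1.000)–(5.000,0.883)
cell (4,1): code 1100 → (4.460,2.000)–(4.880,1.000)
cell (4,2): code 1000 → (5.000,2.756)–(4.460,2.000)
cell (5,0): code 0110 → (5.000,0.883)–(6.000,0.543)
cell (5,2): code 1101 → (5.755,3.000)–(5.000,2.756)
cell (5,3): code 1000 → (6.000,3.087)–(5.755,3.000)
cell (6,0): code 0010 → (6.000,0.543)–(6.611,1.000)
cell (6,1): code 0011 → (6.611,1.000)–(6.986,2.000)
cell (6,2): code 0011 → (6.986,2.000)–(6.124,3.000)
cell (6,3): code 0001 → (6.124,3.000)–(6.000,3.087)
total: 10 segments, chained into 1 closed loop(s), length Σ = 7.593867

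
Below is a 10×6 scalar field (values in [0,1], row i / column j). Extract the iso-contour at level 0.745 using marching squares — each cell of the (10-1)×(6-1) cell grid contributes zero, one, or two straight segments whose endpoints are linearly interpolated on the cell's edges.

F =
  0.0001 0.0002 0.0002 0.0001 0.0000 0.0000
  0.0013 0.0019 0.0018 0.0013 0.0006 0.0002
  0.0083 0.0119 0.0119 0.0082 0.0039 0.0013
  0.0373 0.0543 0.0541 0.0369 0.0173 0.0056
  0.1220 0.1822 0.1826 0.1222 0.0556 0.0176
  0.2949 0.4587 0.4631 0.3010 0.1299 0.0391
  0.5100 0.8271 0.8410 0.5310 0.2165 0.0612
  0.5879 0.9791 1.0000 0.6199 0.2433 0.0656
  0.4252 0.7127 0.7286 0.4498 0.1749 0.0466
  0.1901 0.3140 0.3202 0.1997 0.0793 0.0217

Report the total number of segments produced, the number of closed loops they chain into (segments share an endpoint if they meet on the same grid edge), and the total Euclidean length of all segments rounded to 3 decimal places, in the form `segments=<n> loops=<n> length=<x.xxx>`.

cell (5,0): code 0100 → (5.777,1.000)–(6.000,0.741)
cell (5,1): code 1100 → (5.746,2.000)–(5.777,1.000)
cell (5,2): code 1000 → (6.000,2.310)–(5.746,2.000)
cell (6,0): code 0110 → (6.000,0.741)–(7.000,0.402)
cell (6,2): code 1001 → (7.000,2.671)–(6.000,2.310)
cell (7,0): code 0010 → (7.000,0.402)–(7.879,1.000)
cell (7,1): code 0011 → (7.879,1.000)–(7.940,2.000)
cell (7,2): code 0001 → (7.940,2.000)–(7.000,2.671)
total: 8 segments, chained into 1 closed loop(s), length Σ = 7.081442

segments=8 loops=1 length=7.081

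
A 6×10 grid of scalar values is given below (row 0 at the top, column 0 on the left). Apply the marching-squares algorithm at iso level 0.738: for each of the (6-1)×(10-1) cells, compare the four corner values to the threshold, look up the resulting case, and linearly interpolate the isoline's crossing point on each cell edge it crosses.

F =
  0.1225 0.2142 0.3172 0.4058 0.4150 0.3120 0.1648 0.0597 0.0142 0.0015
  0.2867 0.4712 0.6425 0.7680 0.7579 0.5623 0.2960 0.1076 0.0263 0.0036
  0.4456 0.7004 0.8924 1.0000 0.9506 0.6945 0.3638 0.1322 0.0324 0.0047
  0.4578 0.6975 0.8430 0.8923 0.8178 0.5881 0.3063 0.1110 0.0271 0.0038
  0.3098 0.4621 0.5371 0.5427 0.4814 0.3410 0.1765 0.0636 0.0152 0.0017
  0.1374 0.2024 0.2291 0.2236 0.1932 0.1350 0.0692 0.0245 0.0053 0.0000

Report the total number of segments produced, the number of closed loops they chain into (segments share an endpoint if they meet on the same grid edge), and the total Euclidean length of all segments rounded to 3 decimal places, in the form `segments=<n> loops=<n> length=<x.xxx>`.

segments=12 loops=1 length=9.832

cell (0,2): code 0100 → (0.917,3.000)–(1.000,2.761)
cell (0,3): code 1100 → (0.942,4.000)–(0.917,3.000)
cell (0,4): code 1000 → (1.000,4.102)–(0.942,4.000)
cell (1,1): code 0100 → (1.382,2.000)–(2.000,1.196)
cell (1,2): code 1110 → (1.000,2.761)–(1.382,2.000)
cell (1,4): code 1001 → (2.000,4.830)–(1.000,4.102)
cell (2,1): code 0110 → (2.000,1.196)–(3.000,1.278)
cell (2,4): code 1001 → (3.000,4.347)–(2.000,4.830)
cell (3,1): code 0010 → (3.000,1.278)–(3.343,2.000)
cell (3,2): code 0011 → (3.343,2.000)–(3.441,3.000)
cell (3,3): code 0011 → (3.441,3.000)–(3.237,4.000)
cell (3,4): code 0001 → (3.237,4.000)–(3.000,4.347)
total: 12 segments, chained into 1 closed loop(s), length Σ = 9.832262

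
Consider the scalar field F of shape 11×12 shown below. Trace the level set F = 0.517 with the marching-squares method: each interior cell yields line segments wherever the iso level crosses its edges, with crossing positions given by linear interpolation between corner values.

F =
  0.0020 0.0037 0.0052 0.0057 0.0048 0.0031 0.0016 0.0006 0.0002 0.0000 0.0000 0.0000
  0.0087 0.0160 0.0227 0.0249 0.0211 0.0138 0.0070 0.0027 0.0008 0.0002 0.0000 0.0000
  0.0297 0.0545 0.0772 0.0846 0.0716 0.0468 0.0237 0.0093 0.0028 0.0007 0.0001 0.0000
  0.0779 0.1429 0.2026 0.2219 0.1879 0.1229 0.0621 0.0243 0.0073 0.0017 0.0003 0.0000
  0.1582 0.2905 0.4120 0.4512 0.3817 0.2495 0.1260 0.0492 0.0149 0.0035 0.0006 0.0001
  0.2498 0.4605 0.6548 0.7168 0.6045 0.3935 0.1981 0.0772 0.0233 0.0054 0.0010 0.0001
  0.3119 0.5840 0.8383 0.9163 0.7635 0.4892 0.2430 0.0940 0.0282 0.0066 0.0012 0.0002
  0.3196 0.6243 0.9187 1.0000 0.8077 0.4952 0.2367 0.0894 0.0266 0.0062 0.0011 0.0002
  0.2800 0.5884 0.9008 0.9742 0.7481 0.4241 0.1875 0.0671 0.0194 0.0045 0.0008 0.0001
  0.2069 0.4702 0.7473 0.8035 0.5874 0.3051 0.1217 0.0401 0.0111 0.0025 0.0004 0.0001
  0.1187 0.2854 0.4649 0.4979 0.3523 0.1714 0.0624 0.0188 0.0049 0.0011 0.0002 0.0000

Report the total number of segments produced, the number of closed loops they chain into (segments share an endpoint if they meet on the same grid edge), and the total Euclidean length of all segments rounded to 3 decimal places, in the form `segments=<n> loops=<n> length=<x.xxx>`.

cell (4,1): code 0100 → (4.432,2.000)–(5.000,1.291)
cell (4,2): code 1100 → (4.248,3.000)–(4.432,2.000)
cell (4,3): code 1100 → (4.607,4.000)–(4.248,3.000)
cell (4,4): code 1000 → (5.000,4.415)–(4.607,4.000)
cell (5,0): code 0100 → (5.457,1.000)–(6.000,0.754)
cell (5,1): code 1110 → (5.000,1.291)–(5.457,1.000)
cell (5,4): code 1001 → (6.000,4.899)–(5.000,4.415)
cell (6,0): code 0110 → (6.000,0.754)–(7.000,0.648)
cell (6,4): code 1001 → (7.000,4.930)–(6.000,4.899)
cell (7,0): code 0110 → (7.000,0.648)–(8.000,0.768)
cell (7,4): code 1001 → (8.000,4.713)–(7.000,4.930)
cell (8,0): code 0010 → (8.000,0.768)–(8.604,1.000)
cell (8,1): code 0111 → (8.604,1.000)–(9.000,1.169)
cell (8,4): code 1001 → (9.000,4.249)–(8.000,4.713)
cell (9,1): code 0010 → (9.000,1.169)–(9.816,2.000)
cell (9,2): code 0011 → (9.816,2.000)–(9.938,3.000)
cell (9,3): code 0011 → (9.938,3.000)–(9.299,4.000)
cell (9,4): code 0001 → (9.299,4.000)–(9.000,4.249)
total: 18 segments, chained into 1 closed loop(s), length Σ = 15.771924

segments=18 loops=1 length=15.772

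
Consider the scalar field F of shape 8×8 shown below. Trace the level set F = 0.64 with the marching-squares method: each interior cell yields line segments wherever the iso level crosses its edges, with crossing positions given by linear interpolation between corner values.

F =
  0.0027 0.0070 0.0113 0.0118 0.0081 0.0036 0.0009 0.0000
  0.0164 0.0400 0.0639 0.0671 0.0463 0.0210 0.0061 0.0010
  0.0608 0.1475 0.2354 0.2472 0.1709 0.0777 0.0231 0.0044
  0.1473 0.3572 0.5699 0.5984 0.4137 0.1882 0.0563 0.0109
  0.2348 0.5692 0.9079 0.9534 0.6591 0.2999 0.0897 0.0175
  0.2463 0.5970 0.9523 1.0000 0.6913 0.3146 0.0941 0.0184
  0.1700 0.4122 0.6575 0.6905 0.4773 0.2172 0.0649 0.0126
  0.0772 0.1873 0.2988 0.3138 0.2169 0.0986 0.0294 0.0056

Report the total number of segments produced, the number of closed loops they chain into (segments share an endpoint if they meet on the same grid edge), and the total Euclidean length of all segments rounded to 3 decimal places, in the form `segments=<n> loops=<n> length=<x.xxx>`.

segments=12 loops=1 length=9.510

cell (3,1): code 0100 → (3.207,2.000)–(4.000,1.209)
cell (3,2): code 1100 → (3.117,3.000)–(3.207,2.000)
cell (3,3): code 1100 → (3.922,4.000)–(3.117,3.000)
cell (3,4): code 1000 → (4.000,4.053)–(3.922,4.000)
cell (4,1): code 0110 → (4.000,1.209)–(5.000,1.121)
cell (4,4): code 1001 → (5.000,4.136)–(4.000,4.053)
cell (5,1): code 0110 → (5.000,1.121)–(6.000,1.929)
cell (5,3): code 1011 → (6.000,3.237)–(5.240,4.000)
cell (5,4): code 0001 → (5.240,4.000)–(5.000,4.136)
cell (6,1): code 0010 → (6.000,1.929)–(6.049,2.000)
cell (6,2): code 0011 → (6.049,2.000)–(6.134,3.000)
cell (6,3): code 0001 → (6.134,3.000)–(6.000,3.237)
total: 12 segments, chained into 1 closed loop(s), length Σ = 9.509681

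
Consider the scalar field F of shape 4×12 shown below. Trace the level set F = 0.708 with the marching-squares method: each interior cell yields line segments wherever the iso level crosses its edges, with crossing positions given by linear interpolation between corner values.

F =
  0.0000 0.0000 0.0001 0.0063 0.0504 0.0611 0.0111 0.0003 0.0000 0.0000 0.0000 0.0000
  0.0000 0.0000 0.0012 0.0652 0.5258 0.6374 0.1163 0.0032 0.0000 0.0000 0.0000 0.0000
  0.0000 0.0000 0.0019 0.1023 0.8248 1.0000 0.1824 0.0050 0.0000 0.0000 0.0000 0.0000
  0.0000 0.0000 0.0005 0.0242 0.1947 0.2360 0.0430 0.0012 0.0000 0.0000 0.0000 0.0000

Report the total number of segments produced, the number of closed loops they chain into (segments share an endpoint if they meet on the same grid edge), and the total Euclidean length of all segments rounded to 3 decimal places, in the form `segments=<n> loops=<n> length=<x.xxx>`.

segments=6 loops=1 length=4.175

cell (1,3): code 0100 → (1.609,4.000)–(2.000,3.838)
cell (1,4): code 1100 → (1.195,5.000)–(1.609,4.000)
cell (1,5): code 1000 → (2.000,5.357)–(1.195,5.000)
cell (2,3): code 0010 → (2.000,3.838)–(2.185,4.000)
cell (2,4): code 0011 → (2.185,4.000)–(2.382,5.000)
cell (2,5): code 0001 → (2.382,5.000)–(2.000,5.357)
total: 6 segments, chained into 1 closed loop(s), length Σ = 4.174505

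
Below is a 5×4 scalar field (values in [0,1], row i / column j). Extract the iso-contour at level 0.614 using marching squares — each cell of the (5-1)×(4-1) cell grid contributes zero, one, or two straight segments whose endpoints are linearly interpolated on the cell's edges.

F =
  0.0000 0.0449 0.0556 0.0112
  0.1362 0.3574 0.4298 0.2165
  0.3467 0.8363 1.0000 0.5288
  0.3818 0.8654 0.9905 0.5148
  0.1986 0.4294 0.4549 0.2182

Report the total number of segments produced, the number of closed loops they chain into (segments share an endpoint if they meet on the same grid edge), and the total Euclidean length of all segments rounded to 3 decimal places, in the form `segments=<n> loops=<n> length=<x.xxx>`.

cell (1,0): code 0100 → (1.536,1.000)–(2.000,0.546)
cell (1,1): code 1100 → (1.323,2.000)–(1.536,1.000)
cell (1,2): code 1000 → (2.000,2.819)–(1.323,2.000)
cell (2,0): code 0110 → (2.000,0.546)–(3.000,0.480)
cell (2,2): code 1001 → (3.000,2.791)–(2.000,2.819)
cell (3,0): code 0010 → (3.000,0.480)–(3.577,1.000)
cell (3,1): code 0011 → (3.577,1.000)–(3.703,2.000)
cell (3,2): code 0001 → (3.703,2.000)–(3.000,2.791)
total: 8 segments, chained into 1 closed loop(s), length Σ = 7.579823

segments=8 loops=1 length=7.580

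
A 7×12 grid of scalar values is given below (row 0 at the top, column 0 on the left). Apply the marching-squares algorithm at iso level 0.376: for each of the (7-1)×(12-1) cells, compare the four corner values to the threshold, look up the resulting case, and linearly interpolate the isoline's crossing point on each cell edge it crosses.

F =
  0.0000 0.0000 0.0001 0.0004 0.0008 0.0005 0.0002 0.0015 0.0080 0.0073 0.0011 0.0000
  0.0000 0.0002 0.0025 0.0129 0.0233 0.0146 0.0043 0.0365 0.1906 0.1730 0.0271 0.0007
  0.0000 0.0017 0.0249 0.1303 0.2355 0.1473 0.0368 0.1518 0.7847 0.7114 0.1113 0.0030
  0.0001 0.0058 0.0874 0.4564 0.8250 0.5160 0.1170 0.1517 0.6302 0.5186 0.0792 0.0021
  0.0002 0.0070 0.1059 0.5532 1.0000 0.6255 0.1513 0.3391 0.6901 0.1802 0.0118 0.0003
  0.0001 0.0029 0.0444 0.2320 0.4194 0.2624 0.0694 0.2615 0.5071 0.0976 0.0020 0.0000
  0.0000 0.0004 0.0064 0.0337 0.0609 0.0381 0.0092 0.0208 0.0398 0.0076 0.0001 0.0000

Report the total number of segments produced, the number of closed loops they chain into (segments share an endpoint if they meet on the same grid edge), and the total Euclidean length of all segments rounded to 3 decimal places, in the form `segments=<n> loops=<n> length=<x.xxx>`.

segments=24 loops=2 length=19.099

cell (1,7): code 0100 → (1.312,8.000)–(2.000,7.354)
cell (1,8): code 1100 → (1.377,9.000)–(1.312,8.000)
cell (1,9): code 1000 → (2.000,9.559)–(1.377,9.000)
cell (2,2): code 0100 → (2.753,3.000)–(3.000,2.782)
cell (2,3): code 1100 → (2.238,4.000)–(2.753,3.000)
cell (2,4): code 1100 → (2.620,5.000)–(2.238,4.000)
cell (2,5): code 1000 → (3.000,5.351)–(2.620,5.000)
cell (2,7): code 0110 → (2.000,7.354)–(3.000,7.469)
cell (2,9): code 1001 → (3.000,9.325)–(2.000,9.559)
cell (3,2): code 0110 → (3.000,2.782)–(4.000,2.604)
cell (3,5): code 1001 → (4.000,5.526)–(3.000,5.351)
cell (3,7): code 0110 → (3.000,7.469)–(4.000,7.105)
cell (3,8): code 1011 → (4.000,8.616)–(3.421,9.000)
cell (3,9): code 0001 → (3.421,9.000)–(3.000,9.325)
cell (4,2): code 0010 → (4.000,2.604)–(4.552,3.000)
cell (4,3): code 0111 → (4.552,3.000)–(5.000,3.768)
cell (4,4): code 1011 → (5.000,4.276)–(4.687,5.000)
cell (4,5): code 0001 → (4.687,5.000)–(4.000,5.526)
cell (4,7): code 0110 → (4.000,7.105)–(5.000,7.466)
cell (4,8): code 1001 → (5.000,8.320)–(4.000,8.616)
cell (5,3): code 0010 → (5.000,3.768)–(5.121,4.000)
cell (5,4): code 0001 → (5.121,4.000)–(5.000,4.276)
cell (5,7): code 0010 → (5.000,7.466)–(5.281,8.000)
cell (5,8): code 0001 → (5.281,8.000)–(5.000,8.320)
total: 24 segments, chained into 2 closed loop(s), length Σ = 19.099374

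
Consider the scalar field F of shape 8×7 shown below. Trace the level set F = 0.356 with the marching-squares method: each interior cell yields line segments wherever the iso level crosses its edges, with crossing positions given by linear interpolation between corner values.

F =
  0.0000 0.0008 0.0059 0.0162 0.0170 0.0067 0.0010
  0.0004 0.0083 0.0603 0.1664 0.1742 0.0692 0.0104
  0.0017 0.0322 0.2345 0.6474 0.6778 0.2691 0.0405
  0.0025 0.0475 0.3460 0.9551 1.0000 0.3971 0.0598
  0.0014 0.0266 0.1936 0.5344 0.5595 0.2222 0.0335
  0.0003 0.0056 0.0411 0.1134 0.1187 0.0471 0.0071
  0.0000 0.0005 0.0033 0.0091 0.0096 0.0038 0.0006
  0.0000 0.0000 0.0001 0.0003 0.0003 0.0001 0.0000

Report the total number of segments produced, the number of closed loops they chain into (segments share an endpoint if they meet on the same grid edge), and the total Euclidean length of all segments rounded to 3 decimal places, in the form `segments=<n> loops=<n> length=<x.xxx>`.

cell (1,2): code 0100 → (1.394,3.000)–(2.000,2.294)
cell (1,3): code 1100 → (1.361,4.000)–(1.394,3.000)
cell (1,4): code 1000 → (2.000,4.787)–(1.361,4.000)
cell (2,2): code 0110 → (2.000,2.294)–(3.000,2.016)
cell (2,4): code 1101 → (2.679,5.000)–(2.000,4.787)
cell (2,5): code 1000 → (3.000,5.122)–(2.679,5.000)
cell (3,2): code 0110 → (3.000,2.016)–(4.000,2.477)
cell (3,4): code 1011 → (4.000,4.603)–(3.235,5.000)
cell (3,5): code 0001 → (3.235,5.000)–(3.000,5.122)
cell (4,2): code 0010 → (4.000,2.477)–(4.424,3.000)
cell (4,3): code 0011 → (4.424,3.000)–(4.462,4.000)
cell (4,4): code 0001 → (4.462,4.000)–(4.000,4.603)
total: 12 segments, chained into 1 closed loop(s), length Σ = 9.698546

segments=12 loops=1 length=9.699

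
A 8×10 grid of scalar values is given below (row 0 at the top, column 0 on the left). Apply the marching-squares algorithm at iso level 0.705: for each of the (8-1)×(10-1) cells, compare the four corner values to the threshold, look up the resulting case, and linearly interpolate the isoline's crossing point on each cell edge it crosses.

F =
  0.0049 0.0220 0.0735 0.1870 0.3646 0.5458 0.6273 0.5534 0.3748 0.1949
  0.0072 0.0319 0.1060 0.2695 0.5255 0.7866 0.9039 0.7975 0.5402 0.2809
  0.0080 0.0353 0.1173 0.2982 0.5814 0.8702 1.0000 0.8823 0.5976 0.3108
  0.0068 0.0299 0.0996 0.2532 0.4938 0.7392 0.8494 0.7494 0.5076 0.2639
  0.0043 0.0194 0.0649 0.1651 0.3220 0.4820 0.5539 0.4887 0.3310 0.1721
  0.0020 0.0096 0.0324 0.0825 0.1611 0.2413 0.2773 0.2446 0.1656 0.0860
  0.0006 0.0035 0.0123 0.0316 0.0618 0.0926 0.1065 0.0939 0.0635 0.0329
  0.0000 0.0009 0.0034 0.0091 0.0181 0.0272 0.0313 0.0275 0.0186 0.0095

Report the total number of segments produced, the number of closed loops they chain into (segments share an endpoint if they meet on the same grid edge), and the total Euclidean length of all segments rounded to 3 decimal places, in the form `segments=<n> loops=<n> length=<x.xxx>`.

cell (0,4): code 0100 → (0.661,5.000)–(1.000,4.687)
cell (0,5): code 1100 → (0.281,6.000)–(0.661,5.000)
cell (0,6): code 1100 → (0.621,7.000)–(0.281,6.000)
cell (0,7): code 1000 → (1.000,7.360)–(0.621,7.000)
cell (1,4): code 0110 → (1.000,4.687)–(2.000,4.428)
cell (1,7): code 1001 → (2.000,7.623)–(1.000,7.360)
cell (2,4): code 0110 → (2.000,4.428)–(3.000,4.861)
cell (2,7): code 1001 → (3.000,7.184)–(2.000,7.623)
cell (3,4): code 0010 → (3.000,4.861)–(3.133,5.000)
cell (3,5): code 0011 → (3.133,5.000)–(3.489,6.000)
cell (3,6): code 0011 → (3.489,6.000)–(3.170,7.000)
cell (3,7): code 0001 → (3.170,7.000)–(3.000,7.184)
total: 12 segments, chained into 1 closed loop(s), length Σ = 9.912279

segments=12 loops=1 length=9.912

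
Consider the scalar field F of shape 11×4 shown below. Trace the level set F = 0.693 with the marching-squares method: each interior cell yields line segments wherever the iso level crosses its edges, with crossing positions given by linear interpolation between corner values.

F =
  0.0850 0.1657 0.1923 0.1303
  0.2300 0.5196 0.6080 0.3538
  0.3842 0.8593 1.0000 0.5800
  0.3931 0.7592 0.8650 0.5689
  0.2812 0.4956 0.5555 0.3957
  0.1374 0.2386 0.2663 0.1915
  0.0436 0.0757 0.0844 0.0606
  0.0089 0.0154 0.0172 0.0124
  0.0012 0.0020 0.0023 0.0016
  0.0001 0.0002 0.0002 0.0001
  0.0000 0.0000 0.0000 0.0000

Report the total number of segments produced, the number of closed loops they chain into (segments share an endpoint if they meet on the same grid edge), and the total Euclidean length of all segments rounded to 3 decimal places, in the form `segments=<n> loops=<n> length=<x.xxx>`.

segments=8 loops=1 length=6.899

cell (1,0): code 0100 → (1.510,1.000)–(2.000,0.650)
cell (1,1): code 1100 → (1.217,2.000)–(1.510,1.000)
cell (1,2): code 1000 → (2.000,2.731)–(1.217,2.000)
cell (2,0): code 0110 → (2.000,0.650)–(3.000,0.819)
cell (2,2): code 1001 → (3.000,2.581)–(2.000,2.731)
cell (3,0): code 0010 → (3.000,0.819)–(3.251,1.000)
cell (3,1): code 0011 → (3.251,1.000)–(3.556,2.000)
cell (3,2): code 0001 → (3.556,2.000)–(3.000,2.581)
total: 8 segments, chained into 1 closed loop(s), length Σ = 6.899451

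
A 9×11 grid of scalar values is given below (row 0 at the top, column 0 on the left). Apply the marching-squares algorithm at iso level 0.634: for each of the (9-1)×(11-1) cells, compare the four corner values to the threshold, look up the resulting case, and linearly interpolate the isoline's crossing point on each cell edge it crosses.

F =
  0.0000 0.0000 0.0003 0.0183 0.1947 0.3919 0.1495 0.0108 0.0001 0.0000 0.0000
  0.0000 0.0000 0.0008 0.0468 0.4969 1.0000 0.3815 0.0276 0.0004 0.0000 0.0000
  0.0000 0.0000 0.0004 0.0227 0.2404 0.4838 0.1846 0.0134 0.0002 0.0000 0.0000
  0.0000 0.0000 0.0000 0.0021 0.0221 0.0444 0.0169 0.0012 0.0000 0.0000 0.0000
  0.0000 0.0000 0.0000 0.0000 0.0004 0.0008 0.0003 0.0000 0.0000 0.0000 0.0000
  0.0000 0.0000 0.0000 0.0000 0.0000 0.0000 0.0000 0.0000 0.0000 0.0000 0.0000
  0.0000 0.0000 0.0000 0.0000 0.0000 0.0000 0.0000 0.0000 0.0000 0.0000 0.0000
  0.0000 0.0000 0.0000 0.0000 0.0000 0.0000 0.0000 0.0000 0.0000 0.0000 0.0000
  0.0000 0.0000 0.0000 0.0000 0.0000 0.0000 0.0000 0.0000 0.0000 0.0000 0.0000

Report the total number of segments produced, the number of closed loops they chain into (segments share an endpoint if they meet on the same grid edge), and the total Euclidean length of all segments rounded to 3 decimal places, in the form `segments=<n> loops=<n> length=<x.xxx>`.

segments=4 loops=1 length=3.728

cell (0,4): code 0100 → (0.398,5.000)–(1.000,4.273)
cell (0,5): code 1000 → (1.000,5.592)–(0.398,5.000)
cell (1,4): code 0010 → (1.000,4.273)–(1.709,5.000)
cell (1,5): code 0001 → (1.709,5.000)–(1.000,5.592)
total: 4 segments, chained into 1 closed loop(s), length Σ = 3.727620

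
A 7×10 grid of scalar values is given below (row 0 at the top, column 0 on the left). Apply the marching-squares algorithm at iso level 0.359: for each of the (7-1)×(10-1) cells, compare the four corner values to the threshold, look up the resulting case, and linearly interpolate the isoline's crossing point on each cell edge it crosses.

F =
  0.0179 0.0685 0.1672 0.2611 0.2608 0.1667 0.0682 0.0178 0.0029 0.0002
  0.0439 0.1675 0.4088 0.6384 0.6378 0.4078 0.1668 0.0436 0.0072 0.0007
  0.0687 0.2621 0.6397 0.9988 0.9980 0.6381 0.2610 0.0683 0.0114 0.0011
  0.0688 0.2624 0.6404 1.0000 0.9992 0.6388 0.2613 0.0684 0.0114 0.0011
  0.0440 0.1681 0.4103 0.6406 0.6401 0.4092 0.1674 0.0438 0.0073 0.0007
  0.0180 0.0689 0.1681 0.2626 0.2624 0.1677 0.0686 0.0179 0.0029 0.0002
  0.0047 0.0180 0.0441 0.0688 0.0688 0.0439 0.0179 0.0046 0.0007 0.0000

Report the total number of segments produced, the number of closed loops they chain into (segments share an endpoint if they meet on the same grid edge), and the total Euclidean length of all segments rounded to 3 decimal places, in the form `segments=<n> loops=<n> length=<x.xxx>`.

cell (0,1): code 0100 → (0.794,2.000)–(1.000,1.794)
cell (0,2): code 1100 → (0.259,3.000)–(0.794,2.000)
cell (0,3): code 1100 → (0.260,4.000)–(0.259,3.000)
cell (0,4): code 1100 → (0.798,5.000)–(0.260,4.000)
cell (0,5): code 1000 → (1.000,5.202)–(0.798,5.000)
cell (1,1): code 0110 → (1.000,1.794)–(2.000,1.257)
cell (1,5): code 1001 → (2.000,5.740)–(1.000,5.202)
cell (2,1): code 0110 → (2.000,1.257)–(3.000,1.256)
cell (2,5): code 1001 → (3.000,5.741)–(2.000,5.740)
cell (3,1): code 0110 → (3.000,1.256)–(4.000,1.788)
cell (3,5): code 1001 → (4.000,5.208)–(3.000,5.741)
cell (4,1): code 0010 → (4.000,1.788)–(4.212,2.000)
cell (4,2): code 0011 → (4.212,2.000)–(4.745,3.000)
cell (4,3): code 0011 → (4.745,3.000)–(4.744,4.000)
cell (4,4): code 0011 → (4.744,4.000)–(4.208,5.000)
cell (4,5): code 0001 → (4.208,5.000)–(4.000,5.208)
total: 16 segments, chained into 1 closed loop(s), length Σ = 14.245179

segments=16 loops=1 length=14.245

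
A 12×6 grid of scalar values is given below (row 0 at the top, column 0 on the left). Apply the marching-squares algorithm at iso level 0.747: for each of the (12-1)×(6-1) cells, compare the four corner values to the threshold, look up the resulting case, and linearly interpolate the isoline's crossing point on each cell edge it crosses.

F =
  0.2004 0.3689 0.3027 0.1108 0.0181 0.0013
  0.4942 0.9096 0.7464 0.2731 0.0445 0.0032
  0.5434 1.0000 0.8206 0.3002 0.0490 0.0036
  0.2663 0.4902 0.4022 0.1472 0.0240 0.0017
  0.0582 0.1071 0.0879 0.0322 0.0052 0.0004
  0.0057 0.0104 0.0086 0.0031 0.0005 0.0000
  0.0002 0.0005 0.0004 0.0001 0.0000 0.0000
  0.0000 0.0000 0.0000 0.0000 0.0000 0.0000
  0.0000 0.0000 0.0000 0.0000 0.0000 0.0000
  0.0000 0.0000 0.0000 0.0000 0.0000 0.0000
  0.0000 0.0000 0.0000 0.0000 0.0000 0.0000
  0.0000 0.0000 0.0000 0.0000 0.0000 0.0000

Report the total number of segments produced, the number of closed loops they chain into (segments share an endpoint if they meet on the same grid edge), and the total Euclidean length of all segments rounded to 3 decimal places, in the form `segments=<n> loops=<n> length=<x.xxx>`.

cell (0,0): code 0100 → (0.699,1.000)–(1.000,0.609)
cell (0,1): code 1000 → (1.000,1.996)–(0.699,1.000)
cell (1,0): code 0110 → (1.000,0.609)–(2.000,0.446)
cell (1,1): code 1101 → (1.008,2.000)–(1.000,1.996)
cell (1,2): code 1000 → (2.000,2.141)–(1.008,2.000)
cell (2,0): code 0010 → (2.000,0.446)–(2.496,1.000)
cell (2,1): code 0011 → (2.496,1.000)–(2.176,2.000)
cell (2,2): code 0001 → (2.176,2.000)–(2.000,2.141)
total: 8 segments, chained into 1 closed loop(s), length Σ = 5.577923

segments=8 loops=1 length=5.578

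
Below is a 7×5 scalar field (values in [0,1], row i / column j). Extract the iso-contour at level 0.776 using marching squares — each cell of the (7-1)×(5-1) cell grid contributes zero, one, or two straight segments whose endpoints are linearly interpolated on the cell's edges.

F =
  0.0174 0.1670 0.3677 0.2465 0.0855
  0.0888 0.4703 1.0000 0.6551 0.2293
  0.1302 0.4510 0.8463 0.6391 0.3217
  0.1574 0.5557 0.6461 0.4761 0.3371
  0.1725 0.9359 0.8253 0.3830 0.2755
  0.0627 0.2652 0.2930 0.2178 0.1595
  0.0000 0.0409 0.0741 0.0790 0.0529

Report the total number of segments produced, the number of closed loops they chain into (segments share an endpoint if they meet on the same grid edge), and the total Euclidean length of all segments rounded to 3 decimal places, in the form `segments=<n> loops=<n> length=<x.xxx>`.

cell (0,1): code 0100 → (0.646,2.000)–(1.000,1.577)
cell (0,2): code 1000 → (1.000,2.649)–(0.646,2.000)
cell (1,1): code 0110 → (1.000,1.577)–(2.000,1.822)
cell (1,2): code 1001 → (2.000,2.339)–(1.000,2.649)
cell (2,1): code 0010 → (2.000,1.822)–(2.351,2.000)
cell (2,2): code 0001 → (2.351,2.000)–(2.000,2.339)
cell (3,0): code 0100 → (3.579,1.000)–(4.000,0.791)
cell (3,1): code 1100 → (3.725,2.000)–(3.579,1.000)
cell (3,2): code 1000 → (4.000,2.111)–(3.725,2.000)
cell (4,0): code 0010 → (4.000,0.791)–(4.238,1.000)
cell (4,1): code 0011 → (4.238,1.000)–(4.093,2.000)
cell (4,2): code 0001 → (4.093,2.000)–(4.000,2.111)
total: 12 segments, chained into 2 closed loop(s), length Σ = 7.499984

segments=12 loops=2 length=7.500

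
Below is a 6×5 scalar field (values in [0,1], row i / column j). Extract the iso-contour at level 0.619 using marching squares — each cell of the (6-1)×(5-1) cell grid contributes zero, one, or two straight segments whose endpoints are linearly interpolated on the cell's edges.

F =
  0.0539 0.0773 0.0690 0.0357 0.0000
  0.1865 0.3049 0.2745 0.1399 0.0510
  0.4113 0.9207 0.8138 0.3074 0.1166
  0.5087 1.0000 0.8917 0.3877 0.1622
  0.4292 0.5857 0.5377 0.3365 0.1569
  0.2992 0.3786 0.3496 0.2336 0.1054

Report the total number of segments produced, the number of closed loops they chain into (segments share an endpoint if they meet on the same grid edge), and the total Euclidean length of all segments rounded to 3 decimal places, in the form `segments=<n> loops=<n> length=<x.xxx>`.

segments=8 loops=1 length=7.489

cell (1,0): code 0100 → (1.510,1.000)–(2.000,0.408)
cell (1,1): code 1100 → (1.639,2.000)–(1.510,1.000)
cell (1,2): code 1000 → (2.000,2.385)–(1.639,2.000)
cell (2,0): code 0110 → (2.000,0.408)–(3.000,0.225)
cell (2,2): code 1001 → (3.000,2.541)–(2.000,2.385)
cell (3,0): code 0010 → (3.000,0.225)–(3.920,1.000)
cell (3,1): code 0011 → (3.920,1.000)–(3.770,2.000)
cell (3,2): code 0001 → (3.770,2.000)–(3.000,2.541)
total: 8 segments, chained into 1 closed loop(s), length Σ = 7.488785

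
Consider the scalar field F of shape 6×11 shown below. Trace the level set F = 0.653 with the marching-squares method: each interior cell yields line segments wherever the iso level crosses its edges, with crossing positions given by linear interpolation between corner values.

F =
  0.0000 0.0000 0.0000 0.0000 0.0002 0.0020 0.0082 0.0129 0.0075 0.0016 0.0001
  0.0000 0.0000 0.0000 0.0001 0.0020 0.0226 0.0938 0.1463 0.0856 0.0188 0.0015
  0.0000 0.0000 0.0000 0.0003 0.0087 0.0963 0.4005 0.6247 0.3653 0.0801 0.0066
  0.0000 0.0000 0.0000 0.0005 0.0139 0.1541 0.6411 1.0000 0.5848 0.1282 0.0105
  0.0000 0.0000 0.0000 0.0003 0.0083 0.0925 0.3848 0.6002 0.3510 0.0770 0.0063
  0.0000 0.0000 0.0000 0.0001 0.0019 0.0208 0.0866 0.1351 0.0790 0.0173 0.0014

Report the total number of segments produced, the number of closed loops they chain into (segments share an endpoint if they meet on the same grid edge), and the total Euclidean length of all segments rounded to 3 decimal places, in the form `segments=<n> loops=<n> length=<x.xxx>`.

segments=4 loops=1 length=5.088

cell (2,6): code 0100 → (2.075,7.000)–(3.000,6.033)
cell (2,7): code 1000 → (3.000,7.836)–(2.075,7.000)
cell (3,6): code 0010 → (3.000,6.033)–(3.868,7.000)
cell (3,7): code 0001 → (3.868,7.000)–(3.000,7.836)
total: 4 segments, chained into 1 closed loop(s), length Σ = 5.088274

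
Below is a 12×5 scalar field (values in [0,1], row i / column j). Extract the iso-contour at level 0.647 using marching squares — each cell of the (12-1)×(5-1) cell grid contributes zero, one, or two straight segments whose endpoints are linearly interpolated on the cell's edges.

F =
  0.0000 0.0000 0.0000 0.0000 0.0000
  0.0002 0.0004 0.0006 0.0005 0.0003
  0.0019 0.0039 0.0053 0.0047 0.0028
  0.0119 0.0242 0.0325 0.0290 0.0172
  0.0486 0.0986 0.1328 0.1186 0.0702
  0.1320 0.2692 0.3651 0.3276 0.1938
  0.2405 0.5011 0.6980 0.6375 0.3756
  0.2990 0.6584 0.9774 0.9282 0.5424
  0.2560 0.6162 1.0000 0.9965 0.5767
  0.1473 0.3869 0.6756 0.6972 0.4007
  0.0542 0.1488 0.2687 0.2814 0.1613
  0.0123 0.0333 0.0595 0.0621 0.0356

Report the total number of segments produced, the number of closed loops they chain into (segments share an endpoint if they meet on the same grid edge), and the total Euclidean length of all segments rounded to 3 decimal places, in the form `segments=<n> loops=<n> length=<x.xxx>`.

segments=14 loops=1 length=9.631

cell (5,1): code 0100 → (5.847,2.000)–(6.000,1.741)
cell (5,2): code 1000 → (6.000,2.843)–(5.847,2.000)
cell (6,0): code 0100 → (6.928,1.000)–(7.000,0.968)
cell (6,1): code 1110 → (6.000,1.741)–(6.928,1.000)
cell (6,2): code 1101 → (6.033,3.000)–(6.000,2.843)
cell (6,3): code 1000 → (7.000,3.729)–(6.033,3.000)
cell (7,0): code 0010 → (7.000,0.968)–(7.270,1.000)
cell (7,1): code 0111 → (7.270,1.000)–(8.000,1.080)
cell (7,3): code 1001 → (8.000,3.833)–(7.000,3.729)
cell (8,1): code 0110 → (8.000,1.080)–(9.000,1.901)
cell (8,3): code 1001 → (9.000,3.169)–(8.000,3.833)
cell (9,1): code 0010 → (9.000,1.901)–(9.070,2.000)
cell (9,2): code 0011 → (9.070,2.000)–(9.121,3.000)
cell (9,3): code 0001 → (9.121,3.000)–(9.000,3.169)
total: 14 segments, chained into 1 closed loop(s), length Σ = 9.631456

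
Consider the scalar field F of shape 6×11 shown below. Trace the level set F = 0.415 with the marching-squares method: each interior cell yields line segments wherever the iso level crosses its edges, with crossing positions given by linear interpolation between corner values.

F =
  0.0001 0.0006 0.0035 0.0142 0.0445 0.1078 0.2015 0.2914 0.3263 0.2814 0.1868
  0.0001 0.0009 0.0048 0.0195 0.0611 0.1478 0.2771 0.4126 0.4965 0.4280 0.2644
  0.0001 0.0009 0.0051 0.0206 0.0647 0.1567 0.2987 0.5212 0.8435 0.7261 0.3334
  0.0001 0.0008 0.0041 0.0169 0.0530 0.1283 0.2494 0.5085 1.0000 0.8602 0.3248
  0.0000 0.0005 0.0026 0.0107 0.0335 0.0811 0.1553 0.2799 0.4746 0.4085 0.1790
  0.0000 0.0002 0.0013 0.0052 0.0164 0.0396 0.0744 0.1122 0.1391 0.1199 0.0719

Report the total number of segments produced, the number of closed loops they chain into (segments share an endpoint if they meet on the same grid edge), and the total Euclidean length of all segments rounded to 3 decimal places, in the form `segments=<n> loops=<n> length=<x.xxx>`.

segments=14 loops=1 length=10.754

cell (0,7): code 0100 → (0.521,8.000)–(1.000,7.029)
cell (0,8): code 1100 → (0.911,9.000)–(0.521,8.000)
cell (0,9): code 1000 → (1.000,9.079)–(0.911,9.000)
cell (1,6): code 0100 → (1.022,7.000)–(2.000,6.523)
cell (1,7): code 1110 → (1.000,7.029)–(1.022,7.000)
cell (1,9): code 1001 → (2.000,9.792)–(1.000,9.079)
cell (2,6): code 0110 → (2.000,6.523)–(3.000,6.639)
cell (2,9): code 1001 → (3.000,9.832)–(2.000,9.792)
cell (3,6): code 0010 → (3.000,6.639)–(3.409,7.000)
cell (3,7): code 0111 → (3.409,7.000)–(4.000,7.694)
cell (3,8): code 1011 → (4.000,8.902)–(3.986,9.000)
cell (3,9): code 0001 → (3.986,9.000)–(3.000,9.832)
cell (4,7): code 0010 → (4.000,7.694)–(4.178,8.000)
cell (4,8): code 0001 → (4.178,8.000)–(4.000,8.902)
total: 14 segments, chained into 1 closed loop(s), length Σ = 10.754080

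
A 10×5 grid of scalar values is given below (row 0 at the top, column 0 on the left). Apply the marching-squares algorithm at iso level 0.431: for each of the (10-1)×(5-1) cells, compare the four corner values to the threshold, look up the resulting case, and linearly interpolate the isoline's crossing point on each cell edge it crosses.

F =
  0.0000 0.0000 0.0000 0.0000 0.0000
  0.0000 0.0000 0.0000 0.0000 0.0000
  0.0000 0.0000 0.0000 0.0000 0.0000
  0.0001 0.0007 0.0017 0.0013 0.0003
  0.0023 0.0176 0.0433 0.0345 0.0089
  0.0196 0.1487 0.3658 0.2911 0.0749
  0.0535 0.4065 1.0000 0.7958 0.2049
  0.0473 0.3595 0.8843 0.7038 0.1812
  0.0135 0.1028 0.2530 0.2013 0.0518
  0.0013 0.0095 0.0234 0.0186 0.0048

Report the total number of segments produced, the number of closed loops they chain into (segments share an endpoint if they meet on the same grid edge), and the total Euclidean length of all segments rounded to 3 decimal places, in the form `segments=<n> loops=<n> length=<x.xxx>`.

cell (5,1): code 0100 → (5.103,2.000)–(6.000,1.041)
cell (5,2): code 1100 → (5.277,3.000)–(5.103,2.000)
cell (5,3): code 1000 → (6.000,3.617)–(5.277,3.000)
cell (6,1): code 0110 → (6.000,1.041)–(7.000,1.136)
cell (6,3): code 1001 → (7.000,3.522)–(6.000,3.617)
cell (7,1): code 0010 → (7.000,1.136)–(7.718,2.000)
cell (7,2): code 0011 → (7.718,2.000)–(7.543,3.000)
cell (7,3): code 0001 → (7.543,3.000)–(7.000,3.522)
total: 8 segments, chained into 1 closed loop(s), length Σ = 8.179345

segments=8 loops=1 length=8.179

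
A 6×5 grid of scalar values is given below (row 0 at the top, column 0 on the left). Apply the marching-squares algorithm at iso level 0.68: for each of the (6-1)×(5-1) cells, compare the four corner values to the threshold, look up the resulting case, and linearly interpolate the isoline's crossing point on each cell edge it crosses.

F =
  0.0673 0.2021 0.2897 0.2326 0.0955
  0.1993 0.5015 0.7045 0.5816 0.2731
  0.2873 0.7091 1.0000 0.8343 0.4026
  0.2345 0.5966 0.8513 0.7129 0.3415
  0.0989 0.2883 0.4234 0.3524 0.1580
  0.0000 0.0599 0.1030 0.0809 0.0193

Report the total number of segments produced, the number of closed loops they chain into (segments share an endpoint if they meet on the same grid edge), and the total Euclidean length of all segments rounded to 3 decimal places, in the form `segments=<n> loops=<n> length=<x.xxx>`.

segments=12 loops=1 length=7.396

cell (0,1): code 0100 → (0.941,2.000)–(1.000,1.879)
cell (0,2): code 1000 → (1.000,2.199)–(0.941,2.000)
cell (1,0): code 0100 → (1.860,1.000)–(2.000,0.931)
cell (1,1): code 1110 → (1.000,1.879)–(1.860,1.000)
cell (1,2): code 1101 → (1.389,3.000)–(1.000,2.199)
cell (1,3): code 1000 → (2.000,3.357)–(1.389,3.000)
cell (2,0): code 0010 → (2.000,0.931)–(2.259,1.000)
cell (2,1): code 0111 → (2.259,1.000)–(3.000,1.327)
cell (2,3): code 1001 → (3.000,3.089)–(2.000,3.357)
cell (3,1): code 0010 → (3.000,1.327)–(3.400,2.000)
cell (3,2): code 0011 → (3.400,2.000)–(3.091,3.000)
cell (3,3): code 0001 → (3.091,3.000)–(3.000,3.089)
total: 12 segments, chained into 1 closed loop(s), length Σ = 7.396375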